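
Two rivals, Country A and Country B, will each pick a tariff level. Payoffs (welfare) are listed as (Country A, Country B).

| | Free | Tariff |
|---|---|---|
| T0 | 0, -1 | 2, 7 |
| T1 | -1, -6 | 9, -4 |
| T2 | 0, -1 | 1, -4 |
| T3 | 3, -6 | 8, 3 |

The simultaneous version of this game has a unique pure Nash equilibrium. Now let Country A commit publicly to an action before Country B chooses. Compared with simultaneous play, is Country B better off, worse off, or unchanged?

unchanged

Work backward from Country B's decision.
- T0: Country B compares -1, 7 and picks Tariff; Country A would get 2.
- T1: Country B compares -6, -4 and picks Tariff; Country A would get 9.
- T2: Country B compares -1, -4 and picks Free; Country A would get 0.
- T3: Country B compares -6, 3 and picks Tariff; Country A would get 8.
Maximizing over 2, 9, 0, 8, Country A chooses T1. Subgame-perfect outcome: (T1, Tariff) with payoffs (9, -4).
Under simultaneous play:
Country A's best replies: Free→T3; Tariff→T1.
Country B's best replies: T0→Tariff; T1→Tariff; T2→Free; T3→Tariff.
The unique mutual best reply is (T1, Tariff), giving (9, -4).
Country B earns -4 sequentially versus -4 at the Nash outcome: unchanged.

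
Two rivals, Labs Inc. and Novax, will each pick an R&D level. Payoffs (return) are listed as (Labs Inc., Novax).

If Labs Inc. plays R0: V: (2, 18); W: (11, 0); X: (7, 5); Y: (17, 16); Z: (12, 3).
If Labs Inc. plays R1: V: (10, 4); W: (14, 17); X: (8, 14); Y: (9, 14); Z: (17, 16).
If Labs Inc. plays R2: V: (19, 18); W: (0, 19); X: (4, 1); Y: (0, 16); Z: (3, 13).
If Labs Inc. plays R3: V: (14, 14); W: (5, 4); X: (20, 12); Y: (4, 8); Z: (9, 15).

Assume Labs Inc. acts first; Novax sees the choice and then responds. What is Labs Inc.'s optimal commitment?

Work backward from Novax's decision.
- R0: Novax compares 18, 0, 5, 16, 3 and picks V; Labs Inc. would get 2.
- R1: Novax compares 4, 17, 14, 14, 16 and picks W; Labs Inc. would get 14.
- R2: Novax compares 18, 19, 1, 16, 13 and picks W; Labs Inc. would get 0.
- R3: Novax compares 14, 4, 12, 8, 15 and picks Z; Labs Inc. would get 9.
Maximizing over 2, 14, 0, 9, Labs Inc. chooses R1. Subgame-perfect outcome: (R1, W) with payoffs (14, 17).

R1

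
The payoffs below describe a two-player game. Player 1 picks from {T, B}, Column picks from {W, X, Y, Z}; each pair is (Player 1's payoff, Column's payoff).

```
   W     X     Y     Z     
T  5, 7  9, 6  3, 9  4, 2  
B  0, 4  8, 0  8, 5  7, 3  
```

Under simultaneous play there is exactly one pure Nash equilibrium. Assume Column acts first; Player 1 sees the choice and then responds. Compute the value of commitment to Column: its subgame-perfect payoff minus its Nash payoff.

Backward induction with Column moving first.
- W: BR = T, leader payoff 7.
- X: BR = T, leader payoff 6.
- Y: BR = B, leader payoff 5.
- Z: BR = B, leader payoff 3.
Column's induced payoffs are 7, 6, 5, 3, so Column commits to W. Subgame-perfect outcome: (T, W) with payoffs (5, 7).
Now find the simultaneous Nash equilibrium.
Player 1's best replies: W→T; X→T; Y→B; Z→B.
Column's best replies: T→Y; B→Y.
Only (B, Y) has each player best-responding; Nash payoffs (8, 5).
Column's commitment gain: 7 − 5 = 2.

2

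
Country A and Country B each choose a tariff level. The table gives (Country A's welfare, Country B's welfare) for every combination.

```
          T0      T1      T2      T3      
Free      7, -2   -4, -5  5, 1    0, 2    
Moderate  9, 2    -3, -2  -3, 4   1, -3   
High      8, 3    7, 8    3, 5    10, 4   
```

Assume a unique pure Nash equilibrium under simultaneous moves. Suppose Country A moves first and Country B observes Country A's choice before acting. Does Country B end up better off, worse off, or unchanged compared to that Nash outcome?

unchanged

Country B best-responds to each possible Country A move:
- Free: BR = T3, leader payoff 0.
- Moderate: BR = T2, leader payoff -3.
- High: BR = T1, leader payoff 7.
Country A's induced payoffs are 0, -3, 7, so Country A commits to High. Subgame-perfect outcome: (High, T1) with payoffs (7, 8).
Under simultaneous play:
Country A's best replies: T0→Moderate; T1→High; T2→Free; T3→High.
Country B's best replies: Free→T3; Moderate→T2; High→T1.
Only (High, T1) has each player best-responding; Nash payoffs (7, 8).
Country B earns 8 sequentially versus 8 at the Nash outcome: unchanged.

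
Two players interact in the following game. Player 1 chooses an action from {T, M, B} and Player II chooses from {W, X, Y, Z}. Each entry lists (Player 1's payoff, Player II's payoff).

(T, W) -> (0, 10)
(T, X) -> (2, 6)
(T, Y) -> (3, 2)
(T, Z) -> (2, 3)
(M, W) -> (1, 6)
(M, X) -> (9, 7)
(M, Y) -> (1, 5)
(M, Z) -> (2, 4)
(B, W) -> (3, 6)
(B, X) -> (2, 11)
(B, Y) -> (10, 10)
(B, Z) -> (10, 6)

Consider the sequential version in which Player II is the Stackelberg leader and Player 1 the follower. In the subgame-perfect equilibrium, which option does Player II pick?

Y

Player 1 best-responds to each possible Player II move:
- W → Player 1 plays B (best of 0, 1, 3); Player II gets 6.
- X → Player 1 plays M (best of 2, 9, 2); Player II gets 7.
- Y → Player 1 plays B (best of 3, 1, 10); Player II gets 10.
- Z → Player 1 plays B (best of 2, 2, 10); Player II gets 6.
Maximizing over 6, 7, 10, 6, Player II chooses Y. Subgame-perfect outcome: (B, Y) with payoffs (10, 10).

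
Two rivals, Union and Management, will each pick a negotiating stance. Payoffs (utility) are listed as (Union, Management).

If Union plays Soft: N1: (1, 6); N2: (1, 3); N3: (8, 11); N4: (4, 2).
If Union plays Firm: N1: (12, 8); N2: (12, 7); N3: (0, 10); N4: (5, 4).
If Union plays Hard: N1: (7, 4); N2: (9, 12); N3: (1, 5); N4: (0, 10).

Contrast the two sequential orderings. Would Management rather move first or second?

second

If Union leads: Management's best replies are Soft→N3, Firm→N3, Hard→N2; Union's induced payoffs 8, 0, 9; outcome (Hard, N2), payoffs (9, 12).
If Management leads: Union's best replies are N1→Firm, N2→Firm, N3→Soft, N4→Firm; Management's induced payoffs 8, 7, 11, 4; outcome (Soft, N3), payoffs (8, 11).
Management gets 11 moving first and 12 moving second, so Management prefers to move second.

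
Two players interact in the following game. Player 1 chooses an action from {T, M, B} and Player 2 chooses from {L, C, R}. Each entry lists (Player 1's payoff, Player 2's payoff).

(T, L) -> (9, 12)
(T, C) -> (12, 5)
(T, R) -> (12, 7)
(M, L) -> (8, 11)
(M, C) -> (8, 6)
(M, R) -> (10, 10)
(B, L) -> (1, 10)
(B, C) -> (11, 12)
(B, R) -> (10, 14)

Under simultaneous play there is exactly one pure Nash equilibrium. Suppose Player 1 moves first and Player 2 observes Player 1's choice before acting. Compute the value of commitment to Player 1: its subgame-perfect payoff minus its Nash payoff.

Player 2 best-responds to each possible Player 1 move:
- T: Player 2 compares 12, 5, 7 and picks L; Player 1 would get 9.
- M: Player 2 compares 11, 6, 10 and picks L; Player 1 would get 8.
- B: Player 2 compares 10, 12, 14 and picks R; Player 1 would get 10.
Among 9, 8, 10, the best is 10 at B. Subgame-perfect outcome: (B, R) with payoffs (10, 14).
For the simultaneous game, intersect best replies.
Player 1's best replies: L→T; C→T; R→T.
Player 2's best replies: T→L; M→L; B→R.
The unique mutual best reply is (T, L), giving (9, 12).
Player 1's commitment gain: 10 − 9 = 1.

1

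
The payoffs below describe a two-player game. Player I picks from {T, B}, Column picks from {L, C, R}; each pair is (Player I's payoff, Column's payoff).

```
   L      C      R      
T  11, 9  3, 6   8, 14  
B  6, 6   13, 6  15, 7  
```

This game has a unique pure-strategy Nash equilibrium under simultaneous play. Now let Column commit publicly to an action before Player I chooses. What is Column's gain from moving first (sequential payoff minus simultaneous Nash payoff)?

Solve by backward induction (Column leads).
- L → Player I plays T (best of 11, 6); Column gets 9.
- C → Player I plays B (best of 3, 13); Column gets 6.
- R → Player I plays B (best of 8, 15); Column gets 7.
Among 9, 6, 7, the best is 9 at L. Subgame-perfect outcome: (T, L) with payoffs (11, 9).
Under simultaneous play:
Player I's best replies: L→T; C→B; R→B.
Column's best replies: T→R; B→R.
Only (B, R) has each player best-responding; Nash payoffs (15, 7).
Column's commitment gain: 9 − 7 = 2.

2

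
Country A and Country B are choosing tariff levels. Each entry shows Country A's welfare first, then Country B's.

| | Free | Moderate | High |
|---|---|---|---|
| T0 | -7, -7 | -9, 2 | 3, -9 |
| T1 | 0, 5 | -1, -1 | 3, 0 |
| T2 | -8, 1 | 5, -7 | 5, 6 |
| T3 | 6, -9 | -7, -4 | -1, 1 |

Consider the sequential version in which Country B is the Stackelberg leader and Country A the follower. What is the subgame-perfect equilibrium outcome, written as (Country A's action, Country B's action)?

(T2, High)

Work backward from Country A's decision.
- Free → Country A plays T3 (best of -7, 0, -8, 6); Country B gets -9.
- Moderate → Country A plays T2 (best of -9, -1, 5, -7); Country B gets -7.
- High → Country A plays T2 (best of 3, 3, 5, -1); Country B gets 6.
Maximizing over -9, -7, 6, Country B chooses High. Subgame-perfect outcome: (T2, High) with payoffs (5, 6).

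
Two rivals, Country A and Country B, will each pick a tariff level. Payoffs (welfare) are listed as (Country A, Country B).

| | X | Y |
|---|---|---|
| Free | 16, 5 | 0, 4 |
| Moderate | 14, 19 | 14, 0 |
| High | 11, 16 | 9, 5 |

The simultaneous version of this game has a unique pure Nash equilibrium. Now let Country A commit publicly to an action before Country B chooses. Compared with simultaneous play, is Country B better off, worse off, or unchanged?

Solve by backward induction (Country A leads).
- Free: Country B compares 5, 4 and picks X; Country A would get 16.
- Moderate: Country B compares 19, 0 and picks X; Country A would get 14.
- High: Country B compares 16, 5 and picks X; Country A would get 11.
Among 16, 14, 11, the best is 16 at Free. Subgame-perfect outcome: (Free, X) with payoffs (16, 5).
Now find the simultaneous Nash equilibrium.
Country A's best replies: X→Free; Y→Moderate.
Country B's best replies: Free→X; Moderate→X; High→X.
Only (Free, X) has each player best-responding; Nash payoffs (16, 5).
Country B earns 5 sequentially versus 5 at the Nash outcome: unchanged.

unchanged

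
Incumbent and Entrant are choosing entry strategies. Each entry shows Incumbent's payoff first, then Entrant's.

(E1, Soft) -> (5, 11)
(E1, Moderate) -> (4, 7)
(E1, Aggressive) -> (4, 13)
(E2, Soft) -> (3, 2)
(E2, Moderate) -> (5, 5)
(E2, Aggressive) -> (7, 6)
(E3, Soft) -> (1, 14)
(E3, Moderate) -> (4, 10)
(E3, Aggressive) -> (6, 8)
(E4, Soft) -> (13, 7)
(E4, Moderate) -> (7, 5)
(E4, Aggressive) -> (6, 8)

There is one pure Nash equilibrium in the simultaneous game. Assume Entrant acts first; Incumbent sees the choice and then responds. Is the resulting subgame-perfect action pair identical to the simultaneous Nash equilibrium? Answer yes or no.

no

Backward induction with Entrant moving first.
- Soft: Incumbent compares 5, 3, 1, 13 and picks E4; Entrant would get 7.
- Moderate: Incumbent compares 4, 5, 4, 7 and picks E4; Entrant would get 5.
- Aggressive: Incumbent compares 4, 7, 6, 6 and picks E2; Entrant would get 6.
Among 7, 5, 6, the best is 7 at Soft. Subgame-perfect outcome: (E4, Soft) with payoffs (13, 7).
Under simultaneous play:
Incumbent's best replies: Soft→E4; Moderate→E4; Aggressive→E2.
Entrant's best replies: E1→Aggressive; E2→Aggressive; E3→Soft; E4→Aggressive.
The unique mutual best reply is (E2, Aggressive), giving (7, 6).
Sequential outcome (E4, Soft) differs from the Nash profile (E2, Aggressive).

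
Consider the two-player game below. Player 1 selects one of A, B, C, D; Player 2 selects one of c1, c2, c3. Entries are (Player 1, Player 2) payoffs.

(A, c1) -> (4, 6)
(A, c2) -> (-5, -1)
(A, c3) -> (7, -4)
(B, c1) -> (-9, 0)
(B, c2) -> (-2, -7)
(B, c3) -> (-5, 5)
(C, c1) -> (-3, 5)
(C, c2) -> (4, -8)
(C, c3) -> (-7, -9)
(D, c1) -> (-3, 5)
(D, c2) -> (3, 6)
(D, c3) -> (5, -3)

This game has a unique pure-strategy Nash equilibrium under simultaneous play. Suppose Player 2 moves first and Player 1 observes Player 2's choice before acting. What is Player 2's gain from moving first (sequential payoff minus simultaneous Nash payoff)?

Player 1 best-responds to each possible Player 2 move:
- c1: Player 1 compares 4, -9, -3, -3 and picks A; Player 2 would get 6.
- c2: Player 1 compares -5, -2, 4, 3 and picks C; Player 2 would get -8.
- c3: Player 1 compares 7, -5, -7, 5 and picks A; Player 2 would get -4.
Among 6, -8, -4, the best is 6 at c1. Subgame-perfect outcome: (A, c1) with payoffs (4, 6).
Under simultaneous play:
Player 1's best replies: c1→A; c2→C; c3→A.
Player 2's best replies: A→c1; B→c3; C→c1; D→c2.
Only (A, c1) has each player best-responding; Nash payoffs (4, 6).
Player 2's commitment gain: 6 − 6 = 0.

0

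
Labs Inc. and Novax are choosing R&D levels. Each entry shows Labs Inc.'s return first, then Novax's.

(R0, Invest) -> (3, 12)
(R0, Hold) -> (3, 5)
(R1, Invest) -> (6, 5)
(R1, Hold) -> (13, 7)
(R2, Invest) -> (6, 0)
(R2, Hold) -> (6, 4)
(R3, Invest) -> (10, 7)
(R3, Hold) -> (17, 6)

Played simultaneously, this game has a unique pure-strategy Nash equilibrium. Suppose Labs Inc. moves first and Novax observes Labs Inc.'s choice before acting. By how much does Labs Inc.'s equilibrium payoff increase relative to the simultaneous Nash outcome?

3

Work backward from Novax's decision.
- R0 → Novax plays Invest (best of 12, 5); Labs Inc. gets 3.
- R1 → Novax plays Hold (best of 5, 7); Labs Inc. gets 13.
- R2 → Novax plays Hold (best of 0, 4); Labs Inc. gets 6.
- R3 → Novax plays Invest (best of 7, 6); Labs Inc. gets 10.
Among 3, 13, 6, 10, the best is 13 at R1. Subgame-perfect outcome: (R1, Hold) with payoffs (13, 7).
Under simultaneous play:
Labs Inc.'s best replies: Invest→R3; Hold→R3.
Novax's best replies: R0→Invest; R1→Hold; R2→Hold; R3→Invest.
Only (R3, Invest) has each player best-responding; Nash payoffs (10, 7).
Labs Inc.'s commitment gain: 13 − 10 = 3.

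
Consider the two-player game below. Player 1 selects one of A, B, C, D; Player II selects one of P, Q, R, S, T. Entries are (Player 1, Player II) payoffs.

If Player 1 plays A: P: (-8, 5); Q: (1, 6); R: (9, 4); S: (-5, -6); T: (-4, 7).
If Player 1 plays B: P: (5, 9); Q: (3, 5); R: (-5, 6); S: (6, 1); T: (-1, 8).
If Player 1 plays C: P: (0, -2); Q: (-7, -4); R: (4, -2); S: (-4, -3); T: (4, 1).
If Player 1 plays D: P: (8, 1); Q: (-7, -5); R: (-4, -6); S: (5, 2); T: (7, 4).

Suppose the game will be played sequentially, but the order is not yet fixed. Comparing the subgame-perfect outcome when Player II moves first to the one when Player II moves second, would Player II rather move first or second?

first

If Player 1 leads: Player II's best replies are A→T, B→P, C→T, D→T; Player 1's induced payoffs -4, 5, 4, 7; outcome (D, T), payoffs (7, 4).
If Player II leads: Player 1's best replies are P→D, Q→B, R→A, S→B, T→D; Player II's induced payoffs 1, 5, 4, 1, 4; outcome (B, Q), payoffs (3, 5).
Player II gets 5 moving first and 4 moving second, so Player II prefers to move first.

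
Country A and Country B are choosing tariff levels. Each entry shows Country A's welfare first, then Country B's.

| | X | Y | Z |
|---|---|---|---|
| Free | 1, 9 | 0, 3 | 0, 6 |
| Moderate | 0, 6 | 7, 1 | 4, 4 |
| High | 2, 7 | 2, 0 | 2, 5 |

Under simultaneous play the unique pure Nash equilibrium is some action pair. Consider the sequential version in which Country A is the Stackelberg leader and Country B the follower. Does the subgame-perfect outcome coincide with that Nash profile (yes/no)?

yes

Country B best-responds to each possible Country A move:
- Free: BR = X, leader payoff 1.
- Moderate: BR = X, leader payoff 0.
- High: BR = X, leader payoff 2.
Among 1, 0, 2, the best is 2 at High. Subgame-perfect outcome: (High, X) with payoffs (2, 7).
For the simultaneous game, intersect best replies.
Country A's best replies: X→High; Y→Moderate; Z→Moderate.
Country B's best replies: Free→X; Moderate→X; High→X.
The unique mutual best reply is (High, X), giving (2, 7).
Sequential outcome (High, X) coincides with the Nash profile (High, X).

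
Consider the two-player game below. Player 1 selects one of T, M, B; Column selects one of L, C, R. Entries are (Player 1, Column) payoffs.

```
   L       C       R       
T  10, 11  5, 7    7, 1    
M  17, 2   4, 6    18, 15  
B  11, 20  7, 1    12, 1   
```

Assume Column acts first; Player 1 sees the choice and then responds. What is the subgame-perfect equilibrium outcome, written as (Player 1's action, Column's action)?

Work backward from Player 1's decision.
- L: BR = M, leader payoff 2.
- C: BR = B, leader payoff 1.
- R: BR = M, leader payoff 15.
Among 2, 1, 15, the best is 15 at R. Subgame-perfect outcome: (M, R) with payoffs (18, 15).

(M, R)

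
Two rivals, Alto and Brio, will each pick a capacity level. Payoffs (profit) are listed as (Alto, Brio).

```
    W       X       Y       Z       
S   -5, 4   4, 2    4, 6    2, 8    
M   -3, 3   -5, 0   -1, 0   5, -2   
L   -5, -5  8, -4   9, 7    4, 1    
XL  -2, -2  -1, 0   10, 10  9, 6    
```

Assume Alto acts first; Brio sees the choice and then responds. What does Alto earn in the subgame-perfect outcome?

10

Brio best-responds to each possible Alto move:
- S → Brio plays Z (best of 4, 2, 6, 8); Alto gets 2.
- M → Brio plays W (best of 3, 0, 0, -2); Alto gets -3.
- L → Brio plays Y (best of -5, -4, 7, 1); Alto gets 9.
- XL → Brio plays Y (best of -2, 0, 10, 6); Alto gets 10.
Alto's induced payoffs are 2, -3, 9, 10, so Alto commits to XL. Subgame-perfect outcome: (XL, Y) with payoffs (10, 10).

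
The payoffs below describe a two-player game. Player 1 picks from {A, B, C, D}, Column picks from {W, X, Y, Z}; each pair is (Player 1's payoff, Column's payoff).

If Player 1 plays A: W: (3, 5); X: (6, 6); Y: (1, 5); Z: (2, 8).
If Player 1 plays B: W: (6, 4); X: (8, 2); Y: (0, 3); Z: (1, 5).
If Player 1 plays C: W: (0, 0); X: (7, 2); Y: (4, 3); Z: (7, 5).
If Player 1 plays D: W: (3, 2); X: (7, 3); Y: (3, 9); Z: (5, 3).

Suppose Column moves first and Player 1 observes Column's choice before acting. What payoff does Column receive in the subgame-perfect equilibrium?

5

Work backward from Player 1's decision.
- W: Player 1 compares 3, 6, 0, 3 and picks B; Column would get 4.
- X: Player 1 compares 6, 8, 7, 7 and picks B; Column would get 2.
- Y: Player 1 compares 1, 0, 4, 3 and picks C; Column would get 3.
- Z: Player 1 compares 2, 1, 7, 5 and picks C; Column would get 5.
Among 4, 2, 3, 5, the best is 5 at Z. Subgame-perfect outcome: (C, Z) with payoffs (7, 5).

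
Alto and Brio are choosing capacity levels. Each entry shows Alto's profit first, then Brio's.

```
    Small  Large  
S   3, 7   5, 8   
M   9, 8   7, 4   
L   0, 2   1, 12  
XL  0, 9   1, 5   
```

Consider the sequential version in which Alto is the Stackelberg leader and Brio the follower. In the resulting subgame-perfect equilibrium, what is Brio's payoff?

8

Work backward from Brio's decision.
- S: BR = Large, leader payoff 5.
- M: BR = Small, leader payoff 9.
- L: BR = Large, leader payoff 1.
- XL: BR = Small, leader payoff 0.
Among 5, 9, 1, 0, the best is 9 at M. Subgame-perfect outcome: (M, Small) with payoffs (9, 8).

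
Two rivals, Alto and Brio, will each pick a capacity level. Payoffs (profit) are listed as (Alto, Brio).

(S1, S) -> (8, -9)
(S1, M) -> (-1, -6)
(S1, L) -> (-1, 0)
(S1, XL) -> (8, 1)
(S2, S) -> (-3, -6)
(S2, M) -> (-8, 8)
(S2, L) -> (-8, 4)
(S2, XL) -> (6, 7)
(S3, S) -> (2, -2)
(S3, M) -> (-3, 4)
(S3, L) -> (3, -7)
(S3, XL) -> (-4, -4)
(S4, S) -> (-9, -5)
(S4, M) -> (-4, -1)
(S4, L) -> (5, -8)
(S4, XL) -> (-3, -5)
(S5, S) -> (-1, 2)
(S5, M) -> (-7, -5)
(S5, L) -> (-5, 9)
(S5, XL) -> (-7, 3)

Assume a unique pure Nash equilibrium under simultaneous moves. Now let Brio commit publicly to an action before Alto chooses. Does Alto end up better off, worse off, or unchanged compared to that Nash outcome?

unchanged

Backward induction with Brio moving first.
- S: Alto compares 8, -3, 2, -9, -1 and picks S1; Brio would get -9.
- M: Alto compares -1, -8, -3, -4, -7 and picks S1; Brio would get -6.
- L: Alto compares -1, -8, 3, 5, -5 and picks S4; Brio would get -8.
- XL: Alto compares 8, 6, -4, -3, -7 and picks S1; Brio would get 1.
Maximizing over -9, -6, -8, 1, Brio chooses XL. Subgame-perfect outcome: (S1, XL) with payoffs (8, 1).
Under simultaneous play:
Alto's best replies: S→S1; M→S1; L→S4; XL→S1.
Brio's best replies: S1→XL; S2→M; S3→M; S4→M; S5→L.
The unique mutual best reply is (S1, XL), giving (8, 1).
Alto earns 8 sequentially versus 8 at the Nash outcome: unchanged.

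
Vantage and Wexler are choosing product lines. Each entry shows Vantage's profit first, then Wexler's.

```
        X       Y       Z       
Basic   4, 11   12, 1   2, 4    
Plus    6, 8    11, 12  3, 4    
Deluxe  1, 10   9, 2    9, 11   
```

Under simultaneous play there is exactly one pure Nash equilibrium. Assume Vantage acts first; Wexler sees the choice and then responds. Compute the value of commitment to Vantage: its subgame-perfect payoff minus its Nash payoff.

Work backward from Wexler's decision.
- Basic: BR = X, leader payoff 4.
- Plus: BR = Y, leader payoff 11.
- Deluxe: BR = Z, leader payoff 9.
Maximizing over 4, 11, 9, Vantage chooses Plus. Subgame-perfect outcome: (Plus, Y) with payoffs (11, 12).
Under simultaneous play:
Vantage's best replies: X→Plus; Y→Basic; Z→Deluxe.
Wexler's best replies: Basic→X; Plus→Y; Deluxe→Z.
The unique mutual best reply is (Deluxe, Z), giving (9, 11).
Vantage's commitment gain: 11 − 9 = 2.

2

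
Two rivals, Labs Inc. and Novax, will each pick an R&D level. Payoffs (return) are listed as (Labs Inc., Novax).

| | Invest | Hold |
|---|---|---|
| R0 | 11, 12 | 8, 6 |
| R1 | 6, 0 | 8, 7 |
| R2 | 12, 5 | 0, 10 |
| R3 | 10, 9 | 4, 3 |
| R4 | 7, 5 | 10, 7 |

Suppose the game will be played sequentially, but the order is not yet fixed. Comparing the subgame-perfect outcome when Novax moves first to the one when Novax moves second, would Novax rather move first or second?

second

If Labs Inc. leads: Novax's best replies are R0→Invest, R1→Hold, R2→Hold, R3→Invest, R4→Hold; Labs Inc.'s induced payoffs 11, 8, 0, 10, 10; outcome (R0, Invest), payoffs (11, 12).
If Novax leads: Labs Inc.'s best replies are Invest→R2, Hold→R4; Novax's induced payoffs 5, 7; outcome (R4, Hold), payoffs (10, 7).
Novax gets 7 moving first and 12 moving second, so Novax prefers to move second.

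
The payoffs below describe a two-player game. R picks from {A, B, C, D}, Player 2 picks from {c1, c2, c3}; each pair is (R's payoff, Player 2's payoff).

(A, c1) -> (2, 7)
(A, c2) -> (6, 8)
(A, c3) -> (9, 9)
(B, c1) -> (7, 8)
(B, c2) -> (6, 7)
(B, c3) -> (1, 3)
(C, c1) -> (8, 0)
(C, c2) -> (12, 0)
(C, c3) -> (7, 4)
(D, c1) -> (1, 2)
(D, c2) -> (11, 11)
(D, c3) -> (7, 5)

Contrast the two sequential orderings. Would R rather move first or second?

first

If R leads: Player 2's best replies are A→c3, B→c1, C→c3, D→c2; R's induced payoffs 9, 7, 7, 11; outcome (D, c2), payoffs (11, 11).
If Player 2 leads: R's best replies are c1→C, c2→C, c3→A; Player 2's induced payoffs 0, 0, 9; outcome (A, c3), payoffs (9, 9).
R gets 11 moving first and 9 moving second, so R prefers to move first.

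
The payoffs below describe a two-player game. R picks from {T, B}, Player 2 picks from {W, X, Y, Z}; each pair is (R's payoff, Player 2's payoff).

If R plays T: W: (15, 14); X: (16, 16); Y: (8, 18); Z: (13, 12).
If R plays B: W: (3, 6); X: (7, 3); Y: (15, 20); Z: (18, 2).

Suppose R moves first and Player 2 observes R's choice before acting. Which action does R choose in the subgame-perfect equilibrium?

Work backward from Player 2's decision.
- T → Player 2 plays Y (best of 14, 16, 18, 12); R gets 8.
- B → Player 2 plays Y (best of 6, 3, 20, 2); R gets 15.
Maximizing over 8, 15, R chooses B. Subgame-perfect outcome: (B, Y) with payoffs (15, 20).

B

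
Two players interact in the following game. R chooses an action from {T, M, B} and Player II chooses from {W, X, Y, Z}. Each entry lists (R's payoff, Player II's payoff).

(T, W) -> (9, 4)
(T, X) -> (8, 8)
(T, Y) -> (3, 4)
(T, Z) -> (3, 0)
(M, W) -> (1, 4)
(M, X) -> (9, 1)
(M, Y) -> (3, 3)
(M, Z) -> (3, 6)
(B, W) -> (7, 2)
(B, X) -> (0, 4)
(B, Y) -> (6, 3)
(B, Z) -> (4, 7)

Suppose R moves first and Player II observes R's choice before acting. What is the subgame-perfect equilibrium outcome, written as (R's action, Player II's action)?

(T, X)

Backward induction with R moving first.
- T: BR = X, leader payoff 8.
- M: BR = Z, leader payoff 3.
- B: BR = Z, leader payoff 4.
R's induced payoffs are 8, 3, 4, so R commits to T. Subgame-perfect outcome: (T, X) with payoffs (8, 8).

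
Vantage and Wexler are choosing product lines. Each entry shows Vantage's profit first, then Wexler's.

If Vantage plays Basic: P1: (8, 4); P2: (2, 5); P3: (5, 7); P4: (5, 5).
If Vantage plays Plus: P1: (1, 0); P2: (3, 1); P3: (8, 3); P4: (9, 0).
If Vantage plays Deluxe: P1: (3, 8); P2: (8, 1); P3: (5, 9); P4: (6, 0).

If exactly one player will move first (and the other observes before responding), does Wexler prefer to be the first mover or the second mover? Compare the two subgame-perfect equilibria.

first

If Vantage leads: Wexler's best replies are Basic→P3, Plus→P3, Deluxe→P3; Vantage's induced payoffs 5, 8, 5; outcome (Plus, P3), payoffs (8, 3).
If Wexler leads: Vantage's best replies are P1→Basic, P2→Deluxe, P3→Plus, P4→Plus; Wexler's induced payoffs 4, 1, 3, 0; outcome (Basic, P1), payoffs (8, 4).
Wexler gets 4 moving first and 3 moving second, so Wexler prefers to move first.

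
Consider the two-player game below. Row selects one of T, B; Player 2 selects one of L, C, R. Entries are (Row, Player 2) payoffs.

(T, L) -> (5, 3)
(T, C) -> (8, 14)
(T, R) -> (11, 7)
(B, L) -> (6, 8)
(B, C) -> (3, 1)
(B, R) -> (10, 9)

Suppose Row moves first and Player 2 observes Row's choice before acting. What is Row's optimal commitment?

Solve by backward induction (Row leads).
- T → Player 2 plays C (best of 3, 14, 7); Row gets 8.
- B → Player 2 plays R (best of 8, 1, 9); Row gets 10.
Maximizing over 8, 10, Row chooses B. Subgame-perfect outcome: (B, R) with payoffs (10, 9).

B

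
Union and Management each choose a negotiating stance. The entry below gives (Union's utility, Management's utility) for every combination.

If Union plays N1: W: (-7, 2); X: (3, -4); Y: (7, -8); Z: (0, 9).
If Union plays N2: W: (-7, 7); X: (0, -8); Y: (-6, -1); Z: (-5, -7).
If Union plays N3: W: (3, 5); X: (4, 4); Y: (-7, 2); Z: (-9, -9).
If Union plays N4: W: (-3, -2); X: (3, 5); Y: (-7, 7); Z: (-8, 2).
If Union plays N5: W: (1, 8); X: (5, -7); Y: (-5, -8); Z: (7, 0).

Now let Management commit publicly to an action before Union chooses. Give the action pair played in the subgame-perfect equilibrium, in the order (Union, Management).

Solve by backward induction (Management leads).
- W: BR = N3, leader payoff 5.
- X: BR = N5, leader payoff -7.
- Y: BR = N1, leader payoff -8.
- Z: BR = N5, leader payoff 0.
Management's induced payoffs are 5, -7, -8, 0, so Management commits to W. Subgame-perfect outcome: (N3, W) with payoffs (3, 5).

(N3, W)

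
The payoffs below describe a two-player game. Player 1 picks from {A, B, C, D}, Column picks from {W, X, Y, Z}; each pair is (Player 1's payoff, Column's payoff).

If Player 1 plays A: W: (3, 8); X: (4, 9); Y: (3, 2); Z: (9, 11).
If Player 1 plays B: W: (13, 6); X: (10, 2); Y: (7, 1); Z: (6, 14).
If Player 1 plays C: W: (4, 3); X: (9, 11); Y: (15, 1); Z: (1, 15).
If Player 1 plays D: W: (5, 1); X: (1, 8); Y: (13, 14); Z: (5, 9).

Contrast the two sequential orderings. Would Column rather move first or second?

second

If Player 1 leads: Column's best replies are A→Z, B→Z, C→Z, D→Y; Player 1's induced payoffs 9, 6, 1, 13; outcome (D, Y), payoffs (13, 14).
If Column leads: Player 1's best replies are W→B, X→B, Y→C, Z→A; Column's induced payoffs 6, 2, 1, 11; outcome (A, Z), payoffs (9, 11).
Column gets 11 moving first and 14 moving second, so Column prefers to move second.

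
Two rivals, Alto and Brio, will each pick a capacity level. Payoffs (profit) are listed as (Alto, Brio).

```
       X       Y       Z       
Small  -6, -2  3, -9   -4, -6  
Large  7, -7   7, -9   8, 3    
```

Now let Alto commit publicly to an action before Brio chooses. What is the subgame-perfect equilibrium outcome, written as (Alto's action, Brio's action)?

(Large, Z)

Brio best-responds to each possible Alto move:
- Small → Brio plays X (best of -2, -9, -6); Alto gets -6.
- Large → Brio plays Z (best of -7, -9, 3); Alto gets 8.
Alto's induced payoffs are -6, 8, so Alto commits to Large. Subgame-perfect outcome: (Large, Z) with payoffs (8, 3).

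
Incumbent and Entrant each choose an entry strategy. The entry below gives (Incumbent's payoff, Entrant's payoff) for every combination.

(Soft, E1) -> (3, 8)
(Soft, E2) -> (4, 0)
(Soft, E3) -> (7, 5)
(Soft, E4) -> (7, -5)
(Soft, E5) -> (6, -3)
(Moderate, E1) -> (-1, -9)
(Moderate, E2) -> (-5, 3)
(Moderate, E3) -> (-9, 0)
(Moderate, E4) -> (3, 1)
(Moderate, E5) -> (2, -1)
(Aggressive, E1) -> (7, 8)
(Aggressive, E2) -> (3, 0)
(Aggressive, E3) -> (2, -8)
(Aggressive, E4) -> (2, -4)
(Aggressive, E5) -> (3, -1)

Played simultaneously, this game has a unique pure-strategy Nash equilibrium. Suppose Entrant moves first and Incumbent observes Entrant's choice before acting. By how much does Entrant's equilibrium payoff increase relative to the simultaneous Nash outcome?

0

Incumbent best-responds to each possible Entrant move:
- E1 → Incumbent plays Aggressive (best of 3, -1, 7); Entrant gets 8.
- E2 → Incumbent plays Soft (best of 4, -5, 3); Entrant gets 0.
- E3 → Incumbent plays Soft (best of 7, -9, 2); Entrant gets 5.
- E4 → Incumbent plays Soft (best of 7, 3, 2); Entrant gets -5.
- E5 → Incumbent plays Soft (best of 6, 2, 3); Entrant gets -3.
Among 8, 0, 5, -5, -3, the best is 8 at E1. Subgame-perfect outcome: (Aggressive, E1) with payoffs (7, 8).
For the simultaneous game, intersect best replies.
Incumbent's best replies: E1→Aggressive; E2→Soft; E3→Soft; E4→Soft; E5→Soft.
Entrant's best replies: Soft→E1; Moderate→E2; Aggressive→E1.
The unique mutual best reply is (Aggressive, E1), giving (7, 8).
Entrant's commitment gain: 8 − 8 = 0.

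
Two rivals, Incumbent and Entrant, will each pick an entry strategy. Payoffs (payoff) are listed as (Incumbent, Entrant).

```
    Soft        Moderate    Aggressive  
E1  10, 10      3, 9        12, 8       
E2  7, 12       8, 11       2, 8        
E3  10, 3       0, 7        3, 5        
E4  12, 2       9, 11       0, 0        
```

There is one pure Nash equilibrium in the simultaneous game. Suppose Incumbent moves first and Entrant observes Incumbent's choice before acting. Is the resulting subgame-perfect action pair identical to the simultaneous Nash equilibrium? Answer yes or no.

no

Solve by backward induction (Incumbent leads).
- E1: BR = Soft, leader payoff 10.
- E2: BR = Soft, leader payoff 7.
- E3: BR = Moderate, leader payoff 0.
- E4: BR = Moderate, leader payoff 9.
Maximizing over 10, 7, 0, 9, Incumbent chooses E1. Subgame-perfect outcome: (E1, Soft) with payoffs (10, 10).
Under simultaneous play:
Incumbent's best replies: Soft→E4; Moderate→E4; Aggressive→E1.
Entrant's best replies: E1→Soft; E2→Soft; E3→Moderate; E4→Moderate.
Only (E4, Moderate) has each player best-responding; Nash payoffs (9, 11).
Sequential outcome (E1, Soft) differs from the Nash profile (E4, Moderate).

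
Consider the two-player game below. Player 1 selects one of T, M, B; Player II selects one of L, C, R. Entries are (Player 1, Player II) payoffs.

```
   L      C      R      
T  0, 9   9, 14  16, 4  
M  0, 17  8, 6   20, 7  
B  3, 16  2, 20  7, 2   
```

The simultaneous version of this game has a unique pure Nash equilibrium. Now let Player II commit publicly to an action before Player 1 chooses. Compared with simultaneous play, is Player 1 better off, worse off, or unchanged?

worse off

Work backward from Player 1's decision.
- L → Player 1 plays B (best of 0, 0, 3); Player II gets 16.
- C → Player 1 plays T (best of 9, 8, 2); Player II gets 14.
- R → Player 1 plays M (best of 16, 20, 7); Player II gets 7.
Player II's induced payoffs are 16, 14, 7, so Player II commits to L. Subgame-perfect outcome: (B, L) with payoffs (3, 16).
For the simultaneous game, intersect best replies.
Player 1's best replies: L→B; C→T; R→M.
Player II's best replies: T→C; M→L; B→C.
Only (T, C) has each player best-responding; Nash payoffs (9, 14).
Player 1 earns 3 sequentially versus 9 at the Nash outcome: worse off.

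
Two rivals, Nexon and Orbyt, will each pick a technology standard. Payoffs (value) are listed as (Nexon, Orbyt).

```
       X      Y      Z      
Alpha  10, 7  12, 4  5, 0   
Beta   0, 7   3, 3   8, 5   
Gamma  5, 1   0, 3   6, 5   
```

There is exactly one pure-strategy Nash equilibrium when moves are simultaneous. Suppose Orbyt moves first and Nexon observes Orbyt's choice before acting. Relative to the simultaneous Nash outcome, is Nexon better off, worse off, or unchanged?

Backward induction with Orbyt moving first.
- X: Nexon compares 10, 0, 5 and picks Alpha; Orbyt would get 7.
- Y: Nexon compares 12, 3, 0 and picks Alpha; Orbyt would get 4.
- Z: Nexon compares 5, 8, 6 and picks Beta; Orbyt would get 5.
Orbyt's induced payoffs are 7, 4, 5, so Orbyt commits to X. Subgame-perfect outcome: (Alpha, X) with payoffs (10, 7).
Now find the simultaneous Nash equilibrium.
Nexon's best replies: X→Alpha; Y→Alpha; Z→Beta.
Orbyt's best replies: Alpha→X; Beta→X; Gamma→Z.
The unique mutual best reply is (Alpha, X), giving (10, 7).
Nexon earns 10 sequentially versus 10 at the Nash outcome: unchanged.

unchanged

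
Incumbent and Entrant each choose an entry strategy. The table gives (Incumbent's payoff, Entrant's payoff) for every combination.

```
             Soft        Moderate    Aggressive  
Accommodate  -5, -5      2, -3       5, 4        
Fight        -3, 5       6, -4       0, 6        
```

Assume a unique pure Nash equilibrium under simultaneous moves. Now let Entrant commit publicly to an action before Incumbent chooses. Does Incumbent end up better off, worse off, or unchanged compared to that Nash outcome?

worse off

Solve by backward induction (Entrant leads).
- Soft: Incumbent compares -5, -3 and picks Fight; Entrant would get 5.
- Moderate: Incumbent compares 2, 6 and picks Fight; Entrant would get -4.
- Aggressive: Incumbent compares 5, 0 and picks Accommodate; Entrant would get 4.
Maximizing over 5, -4, 4, Entrant chooses Soft. Subgame-perfect outcome: (Fight, Soft) with payoffs (-3, 5).
Under simultaneous play:
Incumbent's best replies: Soft→Fight; Moderate→Fight; Aggressive→Accommodate.
Entrant's best replies: Accommodate→Aggressive; Fight→Aggressive.
The unique mutual best reply is (Accommodate, Aggressive), giving (5, 4).
Incumbent earns -3 sequentially versus 5 at the Nash outcome: worse off.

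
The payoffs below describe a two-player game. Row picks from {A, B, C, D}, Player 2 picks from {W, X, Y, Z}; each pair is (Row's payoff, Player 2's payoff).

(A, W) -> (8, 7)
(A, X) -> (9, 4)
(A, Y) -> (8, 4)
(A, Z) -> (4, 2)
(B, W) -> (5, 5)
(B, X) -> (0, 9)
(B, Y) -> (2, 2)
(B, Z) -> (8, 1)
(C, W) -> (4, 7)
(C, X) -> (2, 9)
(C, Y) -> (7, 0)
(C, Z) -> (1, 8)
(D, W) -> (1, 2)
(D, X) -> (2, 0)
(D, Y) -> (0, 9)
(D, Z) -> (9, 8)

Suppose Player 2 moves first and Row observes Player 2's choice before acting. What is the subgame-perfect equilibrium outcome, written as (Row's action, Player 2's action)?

Solve by backward induction (Player 2 leads).
- W: BR = A, leader payoff 7.
- X: BR = A, leader payoff 4.
- Y: BR = A, leader payoff 4.
- Z: BR = D, leader payoff 8.
Among 7, 4, 4, 8, the best is 8 at Z. Subgame-perfect outcome: (D, Z) with payoffs (9, 8).

(D, Z)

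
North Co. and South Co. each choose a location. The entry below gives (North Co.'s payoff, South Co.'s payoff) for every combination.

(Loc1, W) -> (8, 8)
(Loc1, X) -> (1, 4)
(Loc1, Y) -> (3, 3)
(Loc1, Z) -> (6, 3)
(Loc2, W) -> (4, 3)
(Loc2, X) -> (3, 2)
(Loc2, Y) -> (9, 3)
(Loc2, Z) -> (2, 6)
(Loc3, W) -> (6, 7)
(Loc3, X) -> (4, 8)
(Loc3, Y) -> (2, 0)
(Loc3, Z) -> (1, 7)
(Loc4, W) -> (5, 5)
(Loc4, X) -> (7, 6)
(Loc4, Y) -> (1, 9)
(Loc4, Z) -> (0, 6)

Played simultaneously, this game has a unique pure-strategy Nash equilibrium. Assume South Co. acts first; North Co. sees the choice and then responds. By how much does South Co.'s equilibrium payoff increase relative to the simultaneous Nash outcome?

Backward induction with South Co. moving first.
- W: North Co. compares 8, 4, 6, 5 and picks Loc1; South Co. would get 8.
- X: North Co. compares 1, 3, 4, 7 and picks Loc4; South Co. would get 6.
- Y: North Co. compares 3, 9, 2, 1 and picks Loc2; South Co. would get 3.
- Z: North Co. compares 6, 2, 1, 0 and picks Loc1; South Co. would get 3.
Maximizing over 8, 6, 3, 3, South Co. chooses W. Subgame-perfect outcome: (Loc1, W) with payoffs (8, 8).
Under simultaneous play:
North Co.'s best replies: W→Loc1; X→Loc4; Y→Loc2; Z→Loc1.
South Co.'s best replies: Loc1→W; Loc2→Z; Loc3→X; Loc4→Y.
Only (Loc1, W) has each player best-responding; Nash payoffs (8, 8).
South Co.'s commitment gain: 8 − 8 = 0.

0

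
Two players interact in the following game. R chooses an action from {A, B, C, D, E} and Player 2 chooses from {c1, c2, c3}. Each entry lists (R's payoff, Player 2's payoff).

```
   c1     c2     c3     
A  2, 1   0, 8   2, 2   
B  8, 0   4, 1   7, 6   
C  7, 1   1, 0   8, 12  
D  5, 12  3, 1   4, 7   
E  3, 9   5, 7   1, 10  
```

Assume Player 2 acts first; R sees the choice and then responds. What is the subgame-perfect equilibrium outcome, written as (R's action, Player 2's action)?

(C, c3)

Work backward from R's decision.
- c1: BR = B, leader payoff 0.
- c2: BR = E, leader payoff 7.
- c3: BR = C, leader payoff 12.
Among 0, 7, 12, the best is 12 at c3. Subgame-perfect outcome: (C, c3) with payoffs (8, 12).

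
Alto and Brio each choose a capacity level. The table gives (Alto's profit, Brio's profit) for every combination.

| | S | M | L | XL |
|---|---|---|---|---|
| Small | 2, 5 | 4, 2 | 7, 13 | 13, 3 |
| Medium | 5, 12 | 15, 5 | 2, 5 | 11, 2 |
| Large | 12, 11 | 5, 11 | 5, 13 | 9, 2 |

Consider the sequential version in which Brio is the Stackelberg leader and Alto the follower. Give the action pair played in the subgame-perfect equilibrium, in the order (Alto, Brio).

(Small, L)

Work backward from Alto's decision.
- S: Alto compares 2, 5, 12 and picks Large; Brio would get 11.
- M: Alto compares 4, 15, 5 and picks Medium; Brio would get 5.
- L: Alto compares 7, 2, 5 and picks Small; Brio would get 13.
- XL: Alto compares 13, 11, 9 and picks Small; Brio would get 3.
Brio's induced payoffs are 11, 5, 13, 3, so Brio commits to L. Subgame-perfect outcome: (Small, L) with payoffs (7, 13).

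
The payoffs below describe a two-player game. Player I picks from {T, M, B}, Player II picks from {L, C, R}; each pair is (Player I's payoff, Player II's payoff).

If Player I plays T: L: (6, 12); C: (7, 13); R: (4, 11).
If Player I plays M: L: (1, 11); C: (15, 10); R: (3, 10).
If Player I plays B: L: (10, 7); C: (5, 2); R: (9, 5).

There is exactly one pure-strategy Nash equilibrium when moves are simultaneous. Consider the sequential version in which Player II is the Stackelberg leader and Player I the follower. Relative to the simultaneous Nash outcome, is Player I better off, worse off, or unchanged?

better off

Work backward from Player I's decision.
- L: BR = B, leader payoff 7.
- C: BR = M, leader payoff 10.
- R: BR = B, leader payoff 5.
Player II's induced payoffs are 7, 10, 5, so Player II commits to C. Subgame-perfect outcome: (M, C) with payoffs (15, 10).
Now find the simultaneous Nash equilibrium.
Player I's best replies: L→B; C→M; R→B.
Player II's best replies: T→C; M→L; B→L.
Only (B, L) has each player best-responding; Nash payoffs (10, 7).
Player I earns 15 sequentially versus 10 at the Nash outcome: better off.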